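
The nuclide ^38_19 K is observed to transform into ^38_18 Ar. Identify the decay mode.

ΔA = 38 − 38 = 0; ΔZ = 18 − 19 = -1.
A is unchanged and Z drops by 1 — a proton has become a neutron (β⁺ emission or electron capture).

beta-plus decay or electron capture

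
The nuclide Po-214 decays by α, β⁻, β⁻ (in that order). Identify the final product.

Start: (A, Z) = (214, 84).
After α: (210, 82).
After β⁻: (210, 83).
After β⁻: (210, 84).
Z = 84 is polonium.

Po-210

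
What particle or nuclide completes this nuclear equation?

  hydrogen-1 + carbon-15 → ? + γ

Conserve mass number: 1 + 15 = A + 0, so A = 16.
Conserve atomic number: 1 + 6 = Z + 0, so Z = 7.
Z = 7 is nitrogen, so the species is nitrogen-16.

N-16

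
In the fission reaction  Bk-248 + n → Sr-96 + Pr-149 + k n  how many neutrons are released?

Conserve mass number: 249 = 96 + 149 + k, so k = 249 − 245 = 4.
Check atomic number: 97 = 38 + 59 + 0 = 97. ✓

4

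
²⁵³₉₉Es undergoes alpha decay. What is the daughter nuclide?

Alpha decay: mass number changes by -4, atomic number by -2.
A: 253 − 4 = 249; Z: 99 − 2 = 97.
Z = 97 is berkelium, so the daughter is ²⁴⁹₉₇Bk.

Bk-249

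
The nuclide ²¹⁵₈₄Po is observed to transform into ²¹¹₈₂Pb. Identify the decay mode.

alpha decay

ΔA = 211 − 215 = -4; ΔZ = 82 − 84 = -2.
A drops by 4 and Z drops by 2 — the signature of alpha emission.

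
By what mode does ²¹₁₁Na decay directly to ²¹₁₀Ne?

ΔA = 21 − 21 = 0; ΔZ = 10 − 11 = -1.
A is unchanged and Z drops by 1 — a proton has become a neutron (β⁺ emission or electron capture).

beta-plus decay or electron capture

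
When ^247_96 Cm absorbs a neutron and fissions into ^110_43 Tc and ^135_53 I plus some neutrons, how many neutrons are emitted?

Conserve mass number: 248 = 110 + 135 + k, so k = 248 − 245 = 3.
Check atomic number: 96 = 43 + 53 + 0 = 96. ✓

3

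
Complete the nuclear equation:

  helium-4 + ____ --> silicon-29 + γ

Mg-25

Conserve mass number: 4 + A = 29 + 0, so A = 25.
Conserve atomic number: 2 + Z = 14 + 0, so Z = 12.
Z = 12 is magnesium, so the species is magnesium-25.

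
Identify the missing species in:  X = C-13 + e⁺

Conserve mass number: A = 13 + 0, so A = 13.
Conserve atomic number: Z = 6 + 1, so Z = 7.
Z = 7 is nitrogen, so the species is N-13.

N-13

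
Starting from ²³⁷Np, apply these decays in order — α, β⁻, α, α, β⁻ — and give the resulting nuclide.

Start: (A, Z) = (237, 93).
After α: (233, 91).
After β⁻: (233, 92).
After α: (229, 90).
After α: (225, 88).
After β⁻: (225, 89).
Z = 89 is actinium.

Ac-225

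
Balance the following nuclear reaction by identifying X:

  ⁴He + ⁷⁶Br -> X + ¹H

Conserve mass number: 4 + 76 = A + 1, so A = 79.
Conserve atomic number: 2 + 35 = Z + 1, so Z = 36.
Z = 36 is krypton, so the species is ⁷⁹Kr.

Kr-79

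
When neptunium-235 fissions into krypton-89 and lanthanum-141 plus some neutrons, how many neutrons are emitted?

Conserve mass number: 235 = 89 + 141 + k, so k = 235 − 230 = 5.
Check atomic number: 93 = 36 + 57 + 0 = 93. ✓

5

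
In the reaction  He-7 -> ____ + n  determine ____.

Conserve mass number: 7 = A + 1, so A = 6.
Conserve atomic number: 2 = Z + 0, so Z = 2.
Z = 2 is helium, so the species is He-6.

He-6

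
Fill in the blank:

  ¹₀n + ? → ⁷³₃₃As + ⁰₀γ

As-72

Conserve mass number: 1 + A = 73 + 0, so A = 72.
Conserve atomic number: 0 + Z = 33 + 0, so Z = 33.
Z = 33 is arsenic, so the species is ⁷²₃₃As.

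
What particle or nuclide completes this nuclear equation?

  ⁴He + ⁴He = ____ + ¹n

Be-7

Conserve mass number: 4 + 4 = A + 1, so A = 7.
Conserve atomic number: 2 + 2 = Z + 0, so Z = 4.
Z = 4 is beryllium, so the species is ⁷Be.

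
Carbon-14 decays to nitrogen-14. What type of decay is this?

beta-minus decay

ΔA = 14 − 14 = 0; ΔZ = 7 − 6 = +1.
A is unchanged and Z rises by 1 — a neutron has become a proton (β⁻ decay).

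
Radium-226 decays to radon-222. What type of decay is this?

alpha decay

ΔA = 222 − 226 = -4; ΔZ = 86 − 88 = -2.
A drops by 4 and Z drops by 2 — the signature of alpha emission.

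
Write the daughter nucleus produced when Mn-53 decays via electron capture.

Electron capture: mass number changes by +0, atomic number by -1.
A: 53 = 53; Z: 25 − 1 = 24.
Z = 24 is chromium, so the daughter is Cr-53.

Cr-53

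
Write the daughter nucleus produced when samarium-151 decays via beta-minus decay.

Beta-minus decay: mass number changes by +0, atomic number by +1.
A: 151 = 151; Z: 62 + 1 = 63.
Z = 63 is europium, so the daughter is europium-151.

Eu-151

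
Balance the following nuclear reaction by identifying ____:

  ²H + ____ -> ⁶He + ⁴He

Conserve mass number: 2 + A = 6 + 4, so A = 8.
Conserve atomic number: 1 + Z = 2 + 2, so Z = 3.
Z = 3 is lithium, so the species is ⁸Li.

Li-8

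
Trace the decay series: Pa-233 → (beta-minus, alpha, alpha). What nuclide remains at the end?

Ra-225

Start: (A, Z) = (233, 91).
After β⁻: (233, 92).
After α: (229, 90).
After α: (225, 88).
Z = 88 is radium.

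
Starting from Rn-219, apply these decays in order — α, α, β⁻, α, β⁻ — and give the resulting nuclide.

Start: (A, Z) = (219, 86).
After α: (215, 84).
After α: (211, 82).
After β⁻: (211, 83).
After α: (207, 81).
After β⁻: (207, 82).
Z = 82 is lead.

Pb-207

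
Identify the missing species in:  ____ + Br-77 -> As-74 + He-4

Conserve mass number: A + 77 = 74 + 4, so A = 1.
Conserve atomic number: Z + 35 = 33 + 2, so Z = 0.
A = 1 and Z = 0 is n — a neutron.

neutron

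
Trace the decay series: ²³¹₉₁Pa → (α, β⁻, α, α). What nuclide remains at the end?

Rn-219

Start: (A, Z) = (231, 91).
After α: (227, 89).
After β⁻: (227, 90).
After α: (223, 88).
After α: (219, 86).
Z = 86 is radon.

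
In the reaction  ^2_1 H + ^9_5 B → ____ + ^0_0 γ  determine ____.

C-11

Conserve mass number: 2 + 9 = A + 0, so A = 11.
Conserve atomic number: 1 + 5 = Z + 0, so Z = 6.
Z = 6 is carbon, so the species is ^11_6 C.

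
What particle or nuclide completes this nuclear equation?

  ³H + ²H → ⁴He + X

Conserve mass number: 3 + 2 = 4 + A, so A = 1.
Conserve atomic number: 1 + 1 = 2 + Z, so Z = 0.
A = 1 and Z = 0 is ¹n — a neutron.

neutron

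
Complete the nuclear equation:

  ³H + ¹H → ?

Conserve mass number: 3 + 1 = A, so A = 4.
Conserve atomic number: 1 + 1 = Z, so Z = 2.
A = 4 and Z = 2 is ⁴He — an alpha particle.

He-4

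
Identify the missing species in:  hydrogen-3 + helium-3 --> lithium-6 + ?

Conserve mass number: 3 + 3 = 6 + A, so A = 0.
Conserve atomic number: 1 + 2 = 3 + Z, so Z = 0.
A = 0 and Z = 0 is γ — a gamma ray.

gamma ray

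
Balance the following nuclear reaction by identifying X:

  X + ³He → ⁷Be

Conserve mass number: A + 3 = 7, so A = 4.
Conserve atomic number: Z + 2 = 4, so Z = 2.
A = 4 and Z = 2 is ⁴He — an alpha particle.

alpha particle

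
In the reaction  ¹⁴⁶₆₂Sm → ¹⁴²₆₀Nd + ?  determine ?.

alpha particle

Conserve mass number: 146 = 142 + A, so A = 4.
Conserve atomic number: 62 = 60 + Z, so Z = 2.
A = 4 and Z = 2 is ⁴₂He — an alpha particle.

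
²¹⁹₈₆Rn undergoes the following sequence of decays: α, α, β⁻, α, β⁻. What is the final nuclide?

Start: (A, Z) = (219, 86).
After α: (215, 84).
After α: (211, 82).
After β⁻: (211, 83).
After α: (207, 81).
After β⁻: (207, 82).
Z = 82 is lead.

Pb-207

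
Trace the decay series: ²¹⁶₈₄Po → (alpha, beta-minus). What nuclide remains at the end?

Bi-212

Start: (A, Z) = (216, 84).
After α: (212, 82).
After β⁻: (212, 83).
Z = 83 is bismuth.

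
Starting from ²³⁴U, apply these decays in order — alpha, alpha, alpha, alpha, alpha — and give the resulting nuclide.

Pb-214

Start: (A, Z) = (234, 92).
After α: (230, 90).
After α: (226, 88).
After α: (222, 86).
After α: (218, 84).
After α: (214, 82).
Z = 82 is lead.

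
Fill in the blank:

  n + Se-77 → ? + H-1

Conserve mass number: 1 + 77 = A + 1, so A = 77.
Conserve atomic number: 0 + 34 = Z + 1, so Z = 33.
Z = 33 is arsenic, so the species is As-77.

As-77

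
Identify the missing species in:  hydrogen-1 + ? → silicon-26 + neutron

Conserve mass number: 1 + A = 26 + 1, so A = 26.
Conserve atomic number: 1 + Z = 14 + 0, so Z = 13.
Z = 13 is aluminium, so the species is aluminium-26.

Al-26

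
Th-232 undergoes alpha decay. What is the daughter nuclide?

Alpha decay: mass number changes by -4, atomic number by -2.
A: 232 − 4 = 228; Z: 90 − 2 = 88.
Z = 88 is radium, so the daughter is Ra-228.

Ra-228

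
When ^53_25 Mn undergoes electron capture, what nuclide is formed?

Cr-53

Electron capture: mass number changes by +0, atomic number by -1.
A: 53 = 53; Z: 25 − 1 = 24.
Z = 24 is chromium, so the daughter is ^53_24 Cr.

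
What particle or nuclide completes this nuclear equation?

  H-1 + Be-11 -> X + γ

Conserve mass number: 1 + 11 = A + 0, so A = 12.
Conserve atomic number: 1 + 4 = Z + 0, so Z = 5.
Z = 5 is boron, so the species is B-12.

B-12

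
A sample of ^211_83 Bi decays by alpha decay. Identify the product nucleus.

Alpha decay: mass number changes by -4, atomic number by -2.
A: 211 − 4 = 207; Z: 83 − 2 = 81.
Z = 81 is thallium, so the daughter is ^207_81 Tl.

Tl-207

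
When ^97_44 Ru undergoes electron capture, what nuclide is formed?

Electron capture: mass number changes by +0, atomic number by -1.
A: 97 = 97; Z: 44 − 1 = 43.
Z = 43 is technetium, so the daughter is ^97_43 Tc.

Tc-97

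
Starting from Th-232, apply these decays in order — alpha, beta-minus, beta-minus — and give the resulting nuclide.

Start: (A, Z) = (232, 90).
After α: (228, 88).
After β⁻: (228, 89).
After β⁻: (228, 90).
Z = 90 is thorium.

Th-228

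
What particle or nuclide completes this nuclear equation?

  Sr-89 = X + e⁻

Y-89

Conserve mass number: 89 = A + 0, so A = 89.
Conserve atomic number: 38 = Z − 1, so Z = 39.
Z = 39 is yttrium, so the species is Y-89.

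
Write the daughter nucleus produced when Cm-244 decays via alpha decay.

Pu-240

Alpha decay: mass number changes by -4, atomic number by -2.
A: 244 − 4 = 240; Z: 96 − 2 = 94.
Z = 94 is plutonium, so the daughter is Pu-240.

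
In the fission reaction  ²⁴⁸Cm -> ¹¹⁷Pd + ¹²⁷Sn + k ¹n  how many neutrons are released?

4

Conserve mass number: 248 = 117 + 127 + k, so k = 248 − 244 = 4.
Check atomic number: 96 = 46 + 50 + 0 = 96. ✓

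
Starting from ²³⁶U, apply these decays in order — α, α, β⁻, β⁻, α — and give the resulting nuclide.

Start: (A, Z) = (236, 92).
After α: (232, 90).
After α: (228, 88).
After β⁻: (228, 89).
After β⁻: (228, 90).
After α: (224, 88).
Z = 88 is radium.

Ra-224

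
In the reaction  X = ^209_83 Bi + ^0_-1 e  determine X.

Conserve mass number: A = 209 + 0, so A = 209.
Conserve atomic number: Z = 83 − 1, so Z = 82.
Z = 82 is lead, so the species is ^209_82 Pb.

Pb-209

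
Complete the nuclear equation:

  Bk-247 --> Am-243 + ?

Conserve mass number: 247 = 243 + A, so A = 4.
Conserve atomic number: 97 = 95 + Z, so Z = 2.
A = 4 and Z = 2 is He-4 — an alpha particle.

alpha particle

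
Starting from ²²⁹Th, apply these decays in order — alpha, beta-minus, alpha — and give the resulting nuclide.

Start: (A, Z) = (229, 90).
After α: (225, 88).
After β⁻: (225, 89).
After α: (221, 87).
Z = 87 is francium.

Fr-221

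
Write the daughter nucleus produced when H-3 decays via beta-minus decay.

Beta-minus decay: mass number changes by +0, atomic number by +1.
A: 3 = 3; Z: 1 + 1 = 2.
Z = 2 is helium, so the daughter is He-3.

He-3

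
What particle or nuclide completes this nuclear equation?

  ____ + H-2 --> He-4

deuteron

Conserve mass number: A + 2 = 4, so A = 2.
Conserve atomic number: Z + 1 = 2, so Z = 1.
A = 2 and Z = 1 is H-2 — a deuteron.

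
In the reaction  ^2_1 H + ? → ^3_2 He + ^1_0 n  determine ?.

Conserve mass number: 2 + A = 3 + 1, so A = 2.
Conserve atomic number: 1 + Z = 2 + 0, so Z = 1.
A = 2 and Z = 1 is ^2_1 H — a deuteron.

deuteron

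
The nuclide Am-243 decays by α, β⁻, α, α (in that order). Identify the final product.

Start: (A, Z) = (243, 95).
After α: (239, 93).
After β⁻: (239, 94).
After α: (235, 92).
After α: (231, 90).
Z = 90 is thorium.

Th-231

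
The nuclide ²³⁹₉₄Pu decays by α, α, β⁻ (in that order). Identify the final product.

Start: (A, Z) = (239, 94).
After α: (235, 92).
After α: (231, 90).
After β⁻: (231, 91).
Z = 91 is protactinium.

Pa-231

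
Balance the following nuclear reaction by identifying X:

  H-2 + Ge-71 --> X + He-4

Conserve mass number: 2 + 71 = A + 4, so A = 69.
Conserve atomic number: 1 + 32 = Z + 2, so Z = 31.
Z = 31 is gallium, so the species is Ga-69.

Ga-69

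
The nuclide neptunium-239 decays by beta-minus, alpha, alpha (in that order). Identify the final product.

Start: (A, Z) = (239, 93).
After β⁻: (239, 94).
After α: (235, 92).
After α: (231, 90).
Z = 90 is thorium.

Th-231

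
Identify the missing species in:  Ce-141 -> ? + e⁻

Pr-141

Conserve mass number: 141 = A + 0, so A = 141.
Conserve atomic number: 58 = Z − 1, so Z = 59.
Z = 59 is praseodymium, so the species is Pr-141.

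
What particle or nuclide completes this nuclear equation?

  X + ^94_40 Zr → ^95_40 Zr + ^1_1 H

deuteron

Conserve mass number: A + 94 = 95 + 1, so A = 2.
Conserve atomic number: Z + 40 = 40 + 1, so Z = 1.
A = 2 and Z = 1 is ^2_1 H — a deuteron.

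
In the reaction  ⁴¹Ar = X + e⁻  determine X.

K-41

Conserve mass number: 41 = A + 0, so A = 41.
Conserve atomic number: 18 = Z − 1, so Z = 19.
Z = 19 is potassium, so the species is ⁴¹K.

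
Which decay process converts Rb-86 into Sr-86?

beta-minus decay

ΔA = 86 − 86 = 0; ΔZ = 38 − 37 = +1.
A is unchanged and Z rises by 1 — a neutron has become a proton (β⁻ decay).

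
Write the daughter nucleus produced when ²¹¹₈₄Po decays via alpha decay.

Pb-207

Alpha decay: mass number changes by -4, atomic number by -2.
A: 211 − 4 = 207; Z: 84 − 2 = 82.
Z = 82 is lead, so the daughter is ²⁰⁷₈₂Pb.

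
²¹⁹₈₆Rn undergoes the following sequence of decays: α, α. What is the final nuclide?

Pb-211

Start: (A, Z) = (219, 86).
After α: (215, 84).
After α: (211, 82).
Z = 82 is lead.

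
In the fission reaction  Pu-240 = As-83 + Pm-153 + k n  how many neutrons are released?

Conserve mass number: 240 = 83 + 153 + k, so k = 240 − 236 = 4.
Check atomic number: 94 = 33 + 61 + 0 = 94. ✓

4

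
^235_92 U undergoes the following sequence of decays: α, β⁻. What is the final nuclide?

Start: (A, Z) = (235, 92).
After α: (231, 90).
After β⁻: (231, 91).
Z = 91 is protactinium.

Pa-231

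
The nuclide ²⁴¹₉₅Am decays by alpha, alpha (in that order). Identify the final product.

Start: (A, Z) = (241, 95).
After α: (237, 93).
After α: (233, 91).
Z = 91 is protactinium.

Pa-233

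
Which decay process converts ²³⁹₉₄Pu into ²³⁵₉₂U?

alpha decay

ΔA = 235 − 239 = -4; ΔZ = 92 − 94 = -2.
A drops by 4 and Z drops by 2 — the signature of alpha emission.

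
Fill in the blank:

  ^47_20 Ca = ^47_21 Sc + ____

beta-minus particle

Conserve mass number: 47 = 47 + A, so A = 0.
Conserve atomic number: 20 = 21 + Z, so Z = -1.
A = 0 and Z = -1 is ^0_-1 e — a beta-minus particle.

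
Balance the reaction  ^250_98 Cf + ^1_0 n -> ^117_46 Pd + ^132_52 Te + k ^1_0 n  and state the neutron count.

2

Conserve mass number: 251 = 117 + 132 + k, so k = 251 − 249 = 2.
Check atomic number: 98 = 46 + 52 + 0 = 98. ✓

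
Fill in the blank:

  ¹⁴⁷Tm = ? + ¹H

Conserve mass number: 147 = A + 1, so A = 146.
Conserve atomic number: 69 = Z + 1, so Z = 68.
Z = 68 is erbium, so the species is ¹⁴⁶Er.

Er-146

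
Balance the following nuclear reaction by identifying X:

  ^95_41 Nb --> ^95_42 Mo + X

beta-minus particle

Conserve mass number: 95 = 95 + A, so A = 0.
Conserve atomic number: 41 = 42 + Z, so Z = -1.
A = 0 and Z = -1 is ^0_-1 e — a beta-minus particle.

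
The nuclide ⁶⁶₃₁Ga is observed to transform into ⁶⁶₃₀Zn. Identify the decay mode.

ΔA = 66 − 66 = 0; ΔZ = 30 − 31 = -1.
A is unchanged and Z drops by 1 — a proton has become a neutron (β⁺ emission or electron capture).

beta-plus decay or electron capture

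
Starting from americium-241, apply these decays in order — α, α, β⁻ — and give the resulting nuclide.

Start: (A, Z) = (241, 95).
After α: (237, 93).
After α: (233, 91).
After β⁻: (233, 92).
Z = 92 is uranium.

U-233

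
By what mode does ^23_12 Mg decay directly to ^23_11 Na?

beta-plus decay or electron capture

ΔA = 23 − 23 = 0; ΔZ = 11 − 12 = -1.
A is unchanged and Z drops by 1 — a proton has become a neutron (β⁺ emission or electron capture).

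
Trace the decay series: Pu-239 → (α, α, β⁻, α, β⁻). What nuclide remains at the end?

Start: (A, Z) = (239, 94).
After α: (235, 92).
After α: (231, 90).
After β⁻: (231, 91).
After α: (227, 89).
After β⁻: (227, 90).
Z = 90 is thorium.

Th-227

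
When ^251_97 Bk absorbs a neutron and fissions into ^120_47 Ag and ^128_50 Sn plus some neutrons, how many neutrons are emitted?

4

Conserve mass number: 252 = 120 + 128 + k, so k = 252 − 248 = 4.
Check atomic number: 97 = 47 + 50 + 0 = 97. ✓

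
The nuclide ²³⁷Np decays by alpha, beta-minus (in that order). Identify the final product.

Start: (A, Z) = (237, 93).
After α: (233, 91).
After β⁻: (233, 92).
Z = 92 is uranium.

U-233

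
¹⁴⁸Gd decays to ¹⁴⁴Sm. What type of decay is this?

ΔA = 144 − 148 = -4; ΔZ = 62 − 64 = -2.
A drops by 4 and Z drops by 2 — the signature of alpha emission.

alpha decay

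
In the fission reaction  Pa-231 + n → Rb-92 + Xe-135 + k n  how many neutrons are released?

5

Conserve mass number: 232 = 92 + 135 + k, so k = 232 − 227 = 5.
Check atomic number: 91 = 37 + 54 + 0 = 91. ✓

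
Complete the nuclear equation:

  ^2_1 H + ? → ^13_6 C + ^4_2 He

N-15

Conserve mass number: 2 + A = 13 + 4, so A = 15.
Conserve atomic number: 1 + Z = 6 + 2, so Z = 7.
Z = 7 is nitrogen, so the species is ^15_7 N.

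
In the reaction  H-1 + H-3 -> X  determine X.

He-4

Conserve mass number: 1 + 3 = A, so A = 4.
Conserve atomic number: 1 + 1 = Z, so Z = 2.
A = 4 and Z = 2 is He-4 — an alpha particle.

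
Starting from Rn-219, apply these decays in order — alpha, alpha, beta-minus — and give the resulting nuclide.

Start: (A, Z) = (219, 86).
After α: (215, 84).
After α: (211, 82).
After β⁻: (211, 83).
Z = 83 is bismuth.

Bi-211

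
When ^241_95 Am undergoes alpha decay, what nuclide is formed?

Np-237

Alpha decay: mass number changes by -4, atomic number by -2.
A: 241 − 4 = 237; Z: 95 − 2 = 93.
Z = 93 is neptunium, so the daughter is ^237_93 Np.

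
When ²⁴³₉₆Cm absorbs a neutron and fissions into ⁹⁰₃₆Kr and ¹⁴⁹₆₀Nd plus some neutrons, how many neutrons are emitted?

5

Conserve mass number: 244 = 90 + 149 + k, so k = 244 − 239 = 5.
Check atomic number: 96 = 36 + 60 + 0 = 96. ✓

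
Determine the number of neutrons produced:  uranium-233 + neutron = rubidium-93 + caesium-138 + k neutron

Conserve mass number: 234 = 93 + 138 + k, so k = 234 − 231 = 3.
Check atomic number: 92 = 37 + 55 + 0 = 92. ✓

3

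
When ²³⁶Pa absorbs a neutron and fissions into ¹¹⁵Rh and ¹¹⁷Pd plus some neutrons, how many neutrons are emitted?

Conserve mass number: 237 = 115 + 117 + k, so k = 237 − 232 = 5.
Check atomic number: 91 = 45 + 46 + 0 = 91. ✓

5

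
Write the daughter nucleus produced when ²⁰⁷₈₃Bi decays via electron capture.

Pb-207

Electron capture: mass number changes by +0, atomic number by -1.
A: 207 = 207; Z: 83 − 1 = 82.
Z = 82 is lead, so the daughter is ²⁰⁷₈₂Pb.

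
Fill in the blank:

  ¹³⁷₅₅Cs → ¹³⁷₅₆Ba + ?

Conserve mass number: 137 = 137 + A, so A = 0.
Conserve atomic number: 55 = 56 + Z, so Z = -1.
A = 0 and Z = -1 is ⁰₋₁e — a beta-minus particle.

beta-minus particle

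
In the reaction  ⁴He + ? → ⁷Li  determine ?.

triton

Conserve mass number: 4 + A = 7, so A = 3.
Conserve atomic number: 2 + Z = 3, so Z = 1.
A = 3 and Z = 1 is ³H — a triton.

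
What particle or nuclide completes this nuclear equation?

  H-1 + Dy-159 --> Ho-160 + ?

gamma ray

Conserve mass number: 1 + 159 = 160 + A, so A = 0.
Conserve atomic number: 1 + 66 = 67 + Z, so Z = 0.
A = 0 and Z = 0 is γ — a gamma ray.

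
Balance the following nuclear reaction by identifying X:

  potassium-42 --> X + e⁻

Conserve mass number: 42 = A + 0, so A = 42.
Conserve atomic number: 19 = Z − 1, so Z = 20.
Z = 20 is calcium, so the species is calcium-42.

Ca-42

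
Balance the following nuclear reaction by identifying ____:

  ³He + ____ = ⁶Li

Conserve mass number: 3 + A = 6, so A = 3.
Conserve atomic number: 2 + Z = 3, so Z = 1.
A = 3 and Z = 1 is ³H — a triton.

triton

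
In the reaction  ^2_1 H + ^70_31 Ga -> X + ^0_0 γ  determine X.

Conserve mass number: 2 + 70 = A + 0, so A = 72.
Conserve atomic number: 1 + 31 = Z + 0, so Z = 32.
Z = 32 is germanium, so the species is ^72_32 Ge.

Ge-72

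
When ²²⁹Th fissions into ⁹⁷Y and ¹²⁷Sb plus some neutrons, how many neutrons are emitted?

Conserve mass number: 229 = 97 + 127 + k, so k = 229 − 224 = 5.
Check atomic number: 90 = 39 + 51 + 0 = 90. ✓

5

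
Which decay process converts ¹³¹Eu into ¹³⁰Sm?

ΔA = 130 − 131 = -1; ΔZ = 62 − 63 = -1.
A drops by 1 and Z drops by 1 — a proton was emitted.

proton emission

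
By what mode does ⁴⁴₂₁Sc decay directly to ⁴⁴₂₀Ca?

ΔA = 44 − 44 = 0; ΔZ = 20 − 21 = -1.
A is unchanged and Z drops by 1 — a proton has become a neutron (β⁺ emission or electron capture).

beta-plus decay or electron capture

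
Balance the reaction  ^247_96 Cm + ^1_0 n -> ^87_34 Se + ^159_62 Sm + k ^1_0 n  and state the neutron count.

2

Conserve mass number: 248 = 87 + 159 + k, so k = 248 − 246 = 2.
Check atomic number: 96 = 34 + 62 + 0 = 96. ✓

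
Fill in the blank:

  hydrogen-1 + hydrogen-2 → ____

He-3

Conserve mass number: 1 + 2 = A, so A = 3.
Conserve atomic number: 1 + 1 = Z, so Z = 2.
Z = 2 is helium, so the species is helium-3.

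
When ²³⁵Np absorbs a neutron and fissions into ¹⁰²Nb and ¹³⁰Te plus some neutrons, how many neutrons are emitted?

Conserve mass number: 236 = 102 + 130 + k, so k = 236 − 232 = 4.
Check atomic number: 93 = 41 + 52 + 0 = 93. ✓

4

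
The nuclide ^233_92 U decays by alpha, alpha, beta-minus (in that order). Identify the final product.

Start: (A, Z) = (233, 92).
After α: (229, 90).
After α: (225, 88).
After β⁻: (225, 89).
Z = 89 is actinium.

Ac-225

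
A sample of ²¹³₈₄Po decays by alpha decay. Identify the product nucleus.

Alpha decay: mass number changes by -4, atomic number by -2.
A: 213 − 4 = 209; Z: 84 − 2 = 82.
Z = 82 is lead, so the daughter is ²⁰⁹₈₂Pb.

Pb-209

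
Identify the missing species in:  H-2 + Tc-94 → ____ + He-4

Mo-92

Conserve mass number: 2 + 94 = A + 4, so A = 92.
Conserve atomic number: 1 + 43 = Z + 2, so Z = 42.
Z = 42 is molybdenum, so the species is Mo-92.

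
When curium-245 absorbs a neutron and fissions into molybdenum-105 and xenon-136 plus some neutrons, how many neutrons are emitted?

Conserve mass number: 246 = 105 + 136 + k, so k = 246 − 241 = 5.
Check atomic number: 96 = 42 + 54 + 0 = 96. ✓

5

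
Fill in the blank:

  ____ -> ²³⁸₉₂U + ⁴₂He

Pu-242

Conserve mass number: A = 238 + 4, so A = 242.
Conserve atomic number: Z = 92 + 2, so Z = 94.
Z = 94 is plutonium, so the species is ²⁴²₉₄Pu.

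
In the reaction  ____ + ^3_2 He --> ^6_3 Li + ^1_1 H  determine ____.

Conserve mass number: A + 3 = 6 + 1, so A = 4.
Conserve atomic number: Z + 2 = 3 + 1, so Z = 2.
A = 4 and Z = 2 is ^4_2 He — an alpha particle.

alpha particle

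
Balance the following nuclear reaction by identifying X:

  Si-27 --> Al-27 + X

positron

Conserve mass number: 27 = 27 + A, so A = 0.
Conserve atomic number: 14 = 13 + Z, so Z = 1.
A = 0 and Z = 1 is e⁺ — a positron.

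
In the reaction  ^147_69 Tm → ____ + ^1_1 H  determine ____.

Er-146

Conserve mass number: 147 = A + 1, so A = 146.
Conserve atomic number: 69 = Z + 1, so Z = 68.
Z = 68 is erbium, so the species is ^146_68 Er.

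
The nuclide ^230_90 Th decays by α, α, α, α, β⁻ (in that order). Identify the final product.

Bi-214

Start: (A, Z) = (230, 90).
After α: (226, 88).
After α: (222, 86).
After α: (218, 84).
After α: (214, 82).
After β⁻: (214, 83).
Z = 83 is bismuth.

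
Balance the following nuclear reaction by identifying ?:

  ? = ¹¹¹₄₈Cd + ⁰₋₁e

Ag-111

Conserve mass number: A = 111 + 0, so A = 111.
Conserve atomic number: Z = 48 − 1, so Z = 47.
Z = 47 is silver, so the species is ¹¹¹₄₇Ag.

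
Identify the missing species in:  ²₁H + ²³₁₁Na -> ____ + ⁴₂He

Ne-21

Conserve mass number: 2 + 23 = A + 4, so A = 21.
Conserve atomic number: 1 + 11 = Z + 2, so Z = 10.
Z = 10 is neon, so the species is ²¹₁₀Ne.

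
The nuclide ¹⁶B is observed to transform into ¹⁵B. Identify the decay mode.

neutron emission

ΔA = 15 − 16 = -1; ΔZ = 5 − 5 = +0.
A drops by 1 with Z unchanged — a neutron was emitted.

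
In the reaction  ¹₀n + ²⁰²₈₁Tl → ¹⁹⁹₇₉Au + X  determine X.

alpha particle

Conserve mass number: 1 + 202 = 199 + A, so A = 4.
Conserve atomic number: 0 + 81 = 79 + Z, so Z = 2.
A = 4 and Z = 2 is ⁴₂He — an alpha particle.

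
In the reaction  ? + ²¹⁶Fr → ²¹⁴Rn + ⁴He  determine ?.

deuteron

Conserve mass number: A + 216 = 214 + 4, so A = 2.
Conserve atomic number: Z + 87 = 86 + 2, so Z = 1.
A = 2 and Z = 1 is ²H — a deuteron.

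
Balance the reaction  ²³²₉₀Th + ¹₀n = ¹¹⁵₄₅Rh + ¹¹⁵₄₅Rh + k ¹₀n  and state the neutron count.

3

Conserve mass number: 233 = 115 + 115 + k, so k = 233 − 230 = 3.
Check atomic number: 90 = 45 + 45 + 0 = 90. ✓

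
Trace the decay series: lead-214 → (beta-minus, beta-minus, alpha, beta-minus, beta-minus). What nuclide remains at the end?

Po-210

Start: (A, Z) = (214, 82).
After β⁻: (214, 83).
After β⁻: (214, 84).
After α: (210, 82).
After β⁻: (210, 83).
After β⁻: (210, 84).
Z = 84 is polonium.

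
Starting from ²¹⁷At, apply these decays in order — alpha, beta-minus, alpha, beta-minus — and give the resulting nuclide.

Bi-209

Start: (A, Z) = (217, 85).
After α: (213, 83).
After β⁻: (213, 84).
After α: (209, 82).
After β⁻: (209, 83).
Z = 83 is bismuth.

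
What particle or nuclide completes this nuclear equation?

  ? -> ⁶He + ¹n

He-7

Conserve mass number: A = 6 + 1, so A = 7.
Conserve atomic number: Z = 2 + 0, so Z = 2.
Z = 2 is helium, so the species is ⁷He.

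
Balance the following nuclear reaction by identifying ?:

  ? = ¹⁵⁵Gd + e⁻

Eu-155

Conserve mass number: A = 155 + 0, so A = 155.
Conserve atomic number: Z = 64 − 1, so Z = 63.
Z = 63 is europium, so the species is ¹⁵⁵Eu.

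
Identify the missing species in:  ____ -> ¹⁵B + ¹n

B-16

Conserve mass number: A = 15 + 1, so A = 16.
Conserve atomic number: Z = 5 + 0, so Z = 5.
Z = 5 is boron, so the species is ¹⁶B.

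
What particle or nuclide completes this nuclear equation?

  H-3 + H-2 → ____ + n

Conserve mass number: 3 + 2 = A + 1, so A = 4.
Conserve atomic number: 1 + 1 = Z + 0, so Z = 2.
A = 4 and Z = 2 is He-4 — an alpha particle.

He-4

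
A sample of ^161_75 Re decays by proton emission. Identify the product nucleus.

Proton emission: mass number changes by -1, atomic number by -1.
A: 161 − 1 = 160; Z: 75 − 1 = 74.
Z = 74 is tungsten, so the daughter is ^160_74 W.

W-160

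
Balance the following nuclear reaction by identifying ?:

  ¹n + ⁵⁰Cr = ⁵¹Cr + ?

gamma ray

Conserve mass number: 1 + 50 = 51 + A, so A = 0.
Conserve atomic number: 0 + 24 = 24 + Z, so Z = 0.
A = 0 and Z = 0 is γ — a gamma ray.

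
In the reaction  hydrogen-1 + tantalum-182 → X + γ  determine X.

W-183

Conserve mass number: 1 + 182 = A + 0, so A = 183.
Conserve atomic number: 1 + 73 = Z + 0, so Z = 74.
Z = 74 is tungsten, so the species is tungsten-183.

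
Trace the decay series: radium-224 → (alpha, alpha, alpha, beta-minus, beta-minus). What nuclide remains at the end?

Po-212

Start: (A, Z) = (224, 88).
After α: (220, 86).
After α: (216, 84).
After α: (212, 82).
After β⁻: (212, 83).
After β⁻: (212, 84).
Z = 84 is polonium.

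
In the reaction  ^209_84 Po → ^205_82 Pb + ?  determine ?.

alpha particle

Conserve mass number: 209 = 205 + A, so A = 4.
Conserve atomic number: 84 = 82 + Z, so Z = 2.
A = 4 and Z = 2 is ^4_2 He — an alpha particle.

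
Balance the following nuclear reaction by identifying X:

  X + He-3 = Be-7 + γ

alpha particle

Conserve mass number: A + 3 = 7 + 0, so A = 4.
Conserve atomic number: Z + 2 = 4 + 0, so Z = 2.
A = 4 and Z = 2 is He-4 — an alpha particle.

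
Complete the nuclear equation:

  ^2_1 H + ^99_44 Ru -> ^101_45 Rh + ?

Conserve mass number: 2 + 99 = 101 + A, so A = 0.
Conserve atomic number: 1 + 44 = 45 + Z, so Z = 0.
A = 0 and Z = 0 is ^0_0 γ — a gamma ray.

gamma ray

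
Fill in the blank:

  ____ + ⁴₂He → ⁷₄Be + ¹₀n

Conserve mass number: A + 4 = 7 + 1, so A = 4.
Conserve atomic number: Z + 2 = 4 + 0, so Z = 2.
A = 4 and Z = 2 is ⁴₂He — an alpha particle.

alpha particle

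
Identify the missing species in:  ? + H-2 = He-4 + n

Conserve mass number: A + 2 = 4 + 1, so A = 3.
Conserve atomic number: Z + 1 = 2 + 0, so Z = 1.
A = 3 and Z = 1 is H-3 — a triton.

triton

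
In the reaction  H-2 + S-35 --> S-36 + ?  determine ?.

proton

Conserve mass number: 2 + 35 = 36 + A, so A = 1.
Conserve atomic number: 1 + 16 = 16 + Z, so Z = 1.
A = 1 and Z = 1 is H-1 — a proton.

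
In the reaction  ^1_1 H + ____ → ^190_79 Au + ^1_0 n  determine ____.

Pt-190

Conserve mass number: 1 + A = 190 + 1, so A = 190.
Conserve atomic number: 1 + Z = 79 + 0, so Z = 78.
Z = 78 is platinum, so the species is ^190_78 Pt.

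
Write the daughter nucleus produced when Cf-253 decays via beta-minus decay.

Es-253

Beta-minus decay: mass number changes by +0, atomic number by +1.
A: 253 = 253; Z: 98 + 1 = 99.
Z = 99 is einsteinium, so the daughter is Es-253.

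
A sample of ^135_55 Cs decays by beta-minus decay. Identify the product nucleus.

Ba-135

Beta-minus decay: mass number changes by +0, atomic number by +1.
A: 135 = 135; Z: 55 + 1 = 56.
Z = 56 is barium, so the daughter is ^135_56 Ba.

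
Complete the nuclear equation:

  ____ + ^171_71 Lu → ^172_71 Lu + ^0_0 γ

neutron

Conserve mass number: A + 171 = 172 + 0, so A = 1.
Conserve atomic number: Z + 71 = 71 + 0, so Z = 0.
A = 1 and Z = 0 is ^1_0 n — a neutron.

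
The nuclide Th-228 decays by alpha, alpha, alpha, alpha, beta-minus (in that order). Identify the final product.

Start: (A, Z) = (228, 90).
After α: (224, 88).
After α: (220, 86).
After α: (216, 84).
After α: (212, 82).
After β⁻: (212, 83).
Z = 83 is bismuth.

Bi-212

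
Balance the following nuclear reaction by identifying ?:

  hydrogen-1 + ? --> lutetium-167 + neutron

Conserve mass number: 1 + A = 167 + 1, so A = 167.
Conserve atomic number: 1 + Z = 71 + 0, so Z = 70.
Z = 70 is ytterbium, so the species is ytterbium-167.

Yb-167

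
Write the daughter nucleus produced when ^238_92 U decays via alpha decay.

Th-234

Alpha decay: mass number changes by -4, atomic number by -2.
A: 238 − 4 = 234; Z: 92 − 2 = 90.
Z = 90 is thorium, so the daughter is ^234_90 Th.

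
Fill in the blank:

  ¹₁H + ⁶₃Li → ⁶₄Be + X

neutron

Conserve mass number: 1 + 6 = 6 + A, so A = 1.
Conserve atomic number: 1 + 3 = 4 + Z, so Z = 0.
A = 1 and Z = 0 is ¹₀n — a neutron.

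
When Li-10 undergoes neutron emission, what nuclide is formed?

Li-9

Neutron emission: mass number changes by -1, atomic number by +0.
A: 10 − 1 = 9; Z: 3 = 3.
Z = 3 is lithium, so the daughter is Li-9.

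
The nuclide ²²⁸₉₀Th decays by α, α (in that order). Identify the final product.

Rn-220

Start: (A, Z) = (228, 90).
After α: (224, 88).
After α: (220, 86).
Z = 86 is radon.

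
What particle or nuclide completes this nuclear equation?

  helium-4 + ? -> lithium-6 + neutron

triton

Conserve mass number: 4 + A = 6 + 1, so A = 3.
Conserve atomic number: 2 + Z = 3 + 0, so Z = 1.
A = 3 and Z = 1 is hydrogen-3 — a triton.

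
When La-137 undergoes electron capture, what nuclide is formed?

Ba-137

Electron capture: mass number changes by +0, atomic number by -1.
A: 137 = 137; Z: 57 − 1 = 56.
Z = 56 is barium, so the daughter is Ba-137.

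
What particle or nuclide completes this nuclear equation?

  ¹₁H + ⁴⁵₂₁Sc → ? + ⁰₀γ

Conserve mass number: 1 + 45 = A + 0, so A = 46.
Conserve atomic number: 1 + 21 = Z + 0, so Z = 22.
Z = 22 is titanium, so the species is ⁴⁶₂₂Ti.

Ti-46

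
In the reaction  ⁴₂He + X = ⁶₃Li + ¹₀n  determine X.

triton

Conserve mass number: 4 + A = 6 + 1, so A = 3.
Conserve atomic number: 2 + Z = 3 + 0, so Z = 1.
A = 3 and Z = 1 is ³₁H — a triton.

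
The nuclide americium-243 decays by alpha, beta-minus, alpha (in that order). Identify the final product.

U-235

Start: (A, Z) = (243, 95).
After α: (239, 93).
After β⁻: (239, 94).
After α: (235, 92).
Z = 92 is uranium.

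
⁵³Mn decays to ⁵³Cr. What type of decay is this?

ΔA = 53 − 53 = 0; ΔZ = 24 − 25 = -1.
A is unchanged and Z drops by 1 — a proton has become a neutron (β⁺ emission or electron capture).

beta-plus decay or electron capture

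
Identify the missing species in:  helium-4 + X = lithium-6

deuteron

Conserve mass number: 4 + A = 6, so A = 2.
Conserve atomic number: 2 + Z = 3, so Z = 1.
A = 2 and Z = 1 is hydrogen-2 — a deuteron.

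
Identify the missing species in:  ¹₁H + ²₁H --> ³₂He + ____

Conserve mass number: 1 + 2 = 3 + A, so A = 0.
Conserve atomic number: 1 + 1 = 2 + Z, so Z = 0.
A = 0 and Z = 0 is ⁰₀γ — a gamma ray.

gamma ray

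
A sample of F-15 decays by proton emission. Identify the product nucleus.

O-14

Proton emission: mass number changes by -1, atomic number by -1.
A: 15 − 1 = 14; Z: 9 − 1 = 8.
Z = 8 is oxygen, so the daughter is O-14.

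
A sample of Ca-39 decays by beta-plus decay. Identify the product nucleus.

Beta-plus decay: mass number changes by +0, atomic number by -1.
A: 39 = 39; Z: 20 − 1 = 19.
Z = 19 is potassium, so the daughter is K-39.

K-39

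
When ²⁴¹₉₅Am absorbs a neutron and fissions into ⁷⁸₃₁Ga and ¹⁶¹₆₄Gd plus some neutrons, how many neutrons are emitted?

3

Conserve mass number: 242 = 78 + 161 + k, so k = 242 − 239 = 3.
Check atomic number: 95 = 31 + 64 + 0 = 95. ✓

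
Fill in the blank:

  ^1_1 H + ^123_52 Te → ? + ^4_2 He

Sb-120

Conserve mass number: 1 + 123 = A + 4, so A = 120.
Conserve atomic number: 1 + 52 = Z + 2, so Z = 51.
Z = 51 is antimony, so the species is ^120_51 Sb.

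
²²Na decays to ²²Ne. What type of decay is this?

ΔA = 22 − 22 = 0; ΔZ = 10 − 11 = -1.
A is unchanged and Z drops by 1 — a proton has become a neutron (β⁺ emission or electron capture).

beta-plus decay or electron capture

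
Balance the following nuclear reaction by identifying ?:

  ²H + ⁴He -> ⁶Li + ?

gamma ray

Conserve mass number: 2 + 4 = 6 + A, so A = 0.
Conserve atomic number: 1 + 2 = 3 + Z, so Z = 0.
A = 0 and Z = 0 is γ — a gamma ray.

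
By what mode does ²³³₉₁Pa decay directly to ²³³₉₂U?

beta-minus decay

ΔA = 233 − 233 = 0; ΔZ = 92 − 91 = +1.
A is unchanged and Z rises by 1 — a neutron has become a proton (β⁻ decay).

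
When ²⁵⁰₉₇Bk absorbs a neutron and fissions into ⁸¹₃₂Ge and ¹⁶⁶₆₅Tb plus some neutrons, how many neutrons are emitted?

4

Conserve mass number: 251 = 81 + 166 + k, so k = 251 − 247 = 4.
Check atomic number: 97 = 32 + 65 + 0 = 97. ✓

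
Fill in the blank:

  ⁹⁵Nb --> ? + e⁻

Conserve mass number: 95 = A + 0, so A = 95.
Conserve atomic number: 41 = Z − 1, so Z = 42.
Z = 42 is molybdenum, so the species is ⁹⁵Mo.

Mo-95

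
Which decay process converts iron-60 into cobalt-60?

beta-minus decay

ΔA = 60 − 60 = 0; ΔZ = 27 − 26 = +1.
A is unchanged and Z rises by 1 — a neutron has become a proton (β⁻ decay).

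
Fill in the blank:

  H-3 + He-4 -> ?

Li-7

Conserve mass number: 3 + 4 = A, so A = 7.
Conserve atomic number: 1 + 2 = Z, so Z = 3.
Z = 3 is lithium, so the species is Li-7.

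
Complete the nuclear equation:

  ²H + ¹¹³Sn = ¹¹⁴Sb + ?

neutron

Conserve mass number: 2 + 113 = 114 + A, so A = 1.
Conserve atomic number: 1 + 50 = 51 + Z, so Z = 0.
A = 1 and Z = 0 is ¹n — a neutron.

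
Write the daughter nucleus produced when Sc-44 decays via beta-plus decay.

Beta-plus decay: mass number changes by +0, atomic number by -1.
A: 44 = 44; Z: 21 − 1 = 20.
Z = 20 is calcium, so the daughter is Ca-44.

Ca-44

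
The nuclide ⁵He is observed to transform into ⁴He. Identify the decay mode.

neutron emission

ΔA = 4 − 5 = -1; ΔZ = 2 − 2 = +0.
A drops by 1 with Z unchanged — a neutron was emitted.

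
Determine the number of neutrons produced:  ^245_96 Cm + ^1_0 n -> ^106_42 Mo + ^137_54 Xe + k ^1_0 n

3

Conserve mass number: 246 = 106 + 137 + k, so k = 246 − 243 = 3.
Check atomic number: 96 = 42 + 54 + 0 = 96. ✓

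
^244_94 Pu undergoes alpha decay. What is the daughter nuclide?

Alpha decay: mass number changes by -4, atomic number by -2.
A: 244 − 4 = 240; Z: 94 − 2 = 92.
Z = 92 is uranium, so the daughter is ^240_92 U.

U-240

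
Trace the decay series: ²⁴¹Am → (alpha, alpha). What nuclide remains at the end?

Start: (A, Z) = (241, 95).
After α: (237, 93).
After α: (233, 91).
Z = 91 is protactinium.

Pa-233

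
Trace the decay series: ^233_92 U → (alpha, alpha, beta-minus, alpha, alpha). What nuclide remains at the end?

At-217

Start: (A, Z) = (233, 92).
After α: (229, 90).
After α: (225, 88).
After β⁻: (225, 89).
After α: (221, 87).
After α: (217, 85).
Z = 85 is astatine.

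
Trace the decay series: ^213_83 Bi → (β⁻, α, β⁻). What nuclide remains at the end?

Bi-209

Start: (A, Z) = (213, 83).
After β⁻: (213, 84).
After α: (209, 82).
After β⁻: (209, 83).
Z = 83 is bismuth.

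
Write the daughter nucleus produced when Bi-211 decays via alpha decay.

Tl-207

Alpha decay: mass number changes by -4, atomic number by -2.
A: 211 − 4 = 207; Z: 83 − 2 = 81.
Z = 81 is thallium, so the daughter is Tl-207.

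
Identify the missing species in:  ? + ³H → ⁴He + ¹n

Conserve mass number: A + 3 = 4 + 1, so A = 2.
Conserve atomic number: Z + 1 = 2 + 0, so Z = 1.
A = 2 and Z = 1 is ²H — a deuteron.

deuteron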